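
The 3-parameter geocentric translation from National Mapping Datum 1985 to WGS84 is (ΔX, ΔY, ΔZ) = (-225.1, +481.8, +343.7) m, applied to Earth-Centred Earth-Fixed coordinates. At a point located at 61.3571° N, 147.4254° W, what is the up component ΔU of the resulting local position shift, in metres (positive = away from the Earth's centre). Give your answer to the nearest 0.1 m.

ΔU = 268.2 m

The local up (radial) axis is (cos φ cos λ, cos φ sin λ, sin φ), giving ΔU = 90.928 − 124.343 + 301.639 = 268.22 m.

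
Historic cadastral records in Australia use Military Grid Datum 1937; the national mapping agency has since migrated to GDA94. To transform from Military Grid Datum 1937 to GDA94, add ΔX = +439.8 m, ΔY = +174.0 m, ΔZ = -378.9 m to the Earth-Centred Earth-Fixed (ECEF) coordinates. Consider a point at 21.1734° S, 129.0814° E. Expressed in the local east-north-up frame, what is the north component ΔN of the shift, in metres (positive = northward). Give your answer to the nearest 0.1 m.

ΔN = -404.7 m

At φ = -21.1734°, λ = 129.0814°: sin φ = -0.361192, cos φ = 0.932492, sin λ = 0.776251, cos λ = -0.630424.
ΔN = −sin φ cos λ·ΔX − sin φ sin λ·ΔY + cos φ·ΔZ = −(-0.361192)(-0.630424)(439.8) − (-0.361192)(0.776251)(174.0) + (0.932492)(-378.9) = -404.68 m.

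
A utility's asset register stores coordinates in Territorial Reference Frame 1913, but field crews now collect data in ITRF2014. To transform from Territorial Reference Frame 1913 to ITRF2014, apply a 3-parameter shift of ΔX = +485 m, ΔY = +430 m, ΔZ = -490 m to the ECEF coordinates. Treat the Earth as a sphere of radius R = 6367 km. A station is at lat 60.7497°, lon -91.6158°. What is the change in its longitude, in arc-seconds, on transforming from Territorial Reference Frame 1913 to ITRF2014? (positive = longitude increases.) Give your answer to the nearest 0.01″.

sin φ = 0.872493, cos φ = 0.488626, sin λ = -0.999602, cos λ = -0.028197.
East component: ΔE = −sin λ·ΔX + cos λ·ΔY = −(-0.999602)(485) + (-0.028197)(430) = 472.68 m.
1° of latitude spans πR/180 = 111125 m; at latitude φ, 1° of longitude spans that × cos φ = 54298.6 m, so Δλ = 472.68 / 54298.6 × 3600 = 31.339″.

Δλ = 31.34″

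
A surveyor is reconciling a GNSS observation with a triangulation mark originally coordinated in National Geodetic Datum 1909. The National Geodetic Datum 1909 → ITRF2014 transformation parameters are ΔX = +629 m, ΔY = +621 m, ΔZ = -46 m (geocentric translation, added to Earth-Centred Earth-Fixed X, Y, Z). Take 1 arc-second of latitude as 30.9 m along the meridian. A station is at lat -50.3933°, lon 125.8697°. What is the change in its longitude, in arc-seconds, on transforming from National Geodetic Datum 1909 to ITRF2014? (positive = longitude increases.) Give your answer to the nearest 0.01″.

Δλ = -44.35″

sin φ = -0.770439, cos φ = 0.637514, sin λ = 0.810352, cos λ = -0.585944.
East component: ΔE = −sin λ·ΔX + cos λ·ΔY = −(0.810352)(629) + (-0.585944)(621) = -873.58 m.
1° of latitude spans 3600 × 30.90 = 111240 m; at latitude φ, 1° of longitude spans that × cos φ = 70917.1 m, so Δλ = -873.58 / 70917.1 × 3600 = -44.346″.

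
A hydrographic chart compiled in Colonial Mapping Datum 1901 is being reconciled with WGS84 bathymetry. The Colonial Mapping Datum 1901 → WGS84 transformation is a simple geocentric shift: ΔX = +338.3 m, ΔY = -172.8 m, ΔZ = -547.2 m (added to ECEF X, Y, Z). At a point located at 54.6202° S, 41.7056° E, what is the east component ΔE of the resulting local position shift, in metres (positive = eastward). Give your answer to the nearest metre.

The local east axis at (φ, λ) is (−sin λ, cos λ, 0), so ΔE = −sin(41.7056°)·338.3 + cos(41.7056°)·(-172.8) = -354.08 m.

ΔE = -354 m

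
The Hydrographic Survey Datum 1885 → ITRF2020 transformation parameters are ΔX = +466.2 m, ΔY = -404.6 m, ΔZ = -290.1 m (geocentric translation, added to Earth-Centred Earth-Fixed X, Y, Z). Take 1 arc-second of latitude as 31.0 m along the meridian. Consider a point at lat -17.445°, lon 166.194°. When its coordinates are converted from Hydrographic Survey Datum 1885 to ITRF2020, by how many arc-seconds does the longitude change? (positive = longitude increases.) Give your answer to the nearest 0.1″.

sin φ = -0.299790, cos φ = 0.954005, sin λ = 0.238635, cos λ = -0.971109.
East component: ΔE = −sin λ·ΔX + cos λ·ΔY = −(0.238635)(466.2) + (-0.971109)(-404.6) = 281.66 m.
1° of latitude spans 3600 × 31.00 = 111600 m; at latitude φ, 1° of longitude spans that × cos φ = 106467.0 m, so Δλ = 281.66 / 106467.0 × 3600 = 9.524″.

Δλ = 9.5″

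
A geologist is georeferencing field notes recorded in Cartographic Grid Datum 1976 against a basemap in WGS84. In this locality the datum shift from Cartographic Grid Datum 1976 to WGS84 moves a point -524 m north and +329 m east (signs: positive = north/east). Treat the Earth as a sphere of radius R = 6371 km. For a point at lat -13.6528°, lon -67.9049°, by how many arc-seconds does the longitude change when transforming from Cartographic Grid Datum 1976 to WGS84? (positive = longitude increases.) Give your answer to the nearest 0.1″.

Δλ = 11.0″

At latitude -13.6528°, cos φ = 0.971744.
One radian of longitude at latitude φ spans R cos φ, so Δλ = ΔE / (R cos φ) = 329.0 / (6371000 × 0.971744) = 5.3142e-05 rad = 10.961″.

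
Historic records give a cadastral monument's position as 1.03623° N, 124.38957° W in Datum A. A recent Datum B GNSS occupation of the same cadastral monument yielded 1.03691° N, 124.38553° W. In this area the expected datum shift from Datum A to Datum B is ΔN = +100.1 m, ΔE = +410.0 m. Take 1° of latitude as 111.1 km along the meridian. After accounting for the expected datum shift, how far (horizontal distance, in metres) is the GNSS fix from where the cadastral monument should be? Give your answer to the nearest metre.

Observed coordinate differences: Δφ = +0.00068°, Δλ = +0.00404°.
Converting to metres (1° lat = 111100 m, cos φ = 0.999836): observed ΔN = 75.5 m, observed ΔE = 448.8 m.
Subtracting the expected shift leaves a residual of 75.5 − (100.1) = -24.6 m north and 448.8 − (410.0) = 38.8 m east.
Residual distance = √((-24.6)² + 38.8²) = 45.9 m.

46 m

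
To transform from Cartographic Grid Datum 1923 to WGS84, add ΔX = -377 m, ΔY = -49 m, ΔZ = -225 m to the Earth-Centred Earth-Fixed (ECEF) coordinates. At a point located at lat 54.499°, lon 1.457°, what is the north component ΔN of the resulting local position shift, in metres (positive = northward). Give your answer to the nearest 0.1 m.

At φ = 54.499°, λ = 1.457°: sin φ = 0.814105, cos φ = 0.580717, sin λ = 0.025427, cos λ = 0.999677.
ΔN = −sin φ cos λ·ΔX − sin φ sin λ·ΔY + cos φ·ΔZ = −(0.814105)(0.999677)(-377) − (0.814105)(0.025427)(-49) + (0.580717)(-225) = 177.17 m.

ΔN = 177.2 m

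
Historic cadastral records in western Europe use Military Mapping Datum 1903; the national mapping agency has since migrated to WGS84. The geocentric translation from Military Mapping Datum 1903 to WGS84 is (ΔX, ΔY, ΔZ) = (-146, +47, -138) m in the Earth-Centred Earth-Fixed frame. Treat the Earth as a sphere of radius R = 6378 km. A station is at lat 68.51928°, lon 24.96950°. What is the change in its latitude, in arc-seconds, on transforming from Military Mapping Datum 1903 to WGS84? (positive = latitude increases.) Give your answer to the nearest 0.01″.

sin φ = 0.930541, cos φ = 0.366188, sin λ = 0.422136, cos λ = 0.906533.
North component: ΔN = −sin φ cos λ·ΔX − sin φ sin λ·ΔY + cos φ·ΔZ = −(0.930541)(0.906533)(-146) − (0.930541)(0.422136)(47) + (0.366188)(-138) = 54.16 m.
1° of latitude spans πR/180 = 111317 m, so Δφ = 54.16 / 111317 × 3600 = 1.752″.

Δφ = 1.75″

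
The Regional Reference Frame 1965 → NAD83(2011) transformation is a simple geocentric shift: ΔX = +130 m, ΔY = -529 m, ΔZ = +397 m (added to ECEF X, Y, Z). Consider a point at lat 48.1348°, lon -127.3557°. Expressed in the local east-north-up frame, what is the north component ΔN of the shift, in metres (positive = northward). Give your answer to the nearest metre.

At φ = 48.1348°, λ = -127.3557°: sin φ = 0.744717, cos φ = 0.667380, sin λ = -0.794884, cos λ = -0.606761.
ΔN = −sin φ cos λ·ΔX − sin φ sin λ·ΔY + cos φ·ΔZ = −(0.744717)(-0.606761)(130) − (0.744717)(-0.794884)(-529) + (0.667380)(397) = 10.54 m.

ΔN = 11 m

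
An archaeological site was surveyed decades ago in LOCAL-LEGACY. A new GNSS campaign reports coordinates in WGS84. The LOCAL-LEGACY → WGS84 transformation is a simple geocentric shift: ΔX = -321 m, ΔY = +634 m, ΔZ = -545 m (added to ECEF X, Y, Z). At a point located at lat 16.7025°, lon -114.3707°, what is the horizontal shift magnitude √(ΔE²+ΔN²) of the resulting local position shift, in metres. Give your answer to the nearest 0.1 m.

679.9 m

The local east axis at (φ, λ) is (−sin λ, cos λ, 0), so ΔE = −sin(-114.3707°)·(-321) + cos(-114.3707°)·634 = -554.01 m.
The local north axis is (−sin φ cos λ, −sin φ sin λ, cos φ), giving ΔN = -38.068 + 165.977 − 522.006 = -394.10 m.
Horizontal magnitude = √(ΔE² + ΔN²) = √((-554.01)² + (-394.10)²) = 679.88 m.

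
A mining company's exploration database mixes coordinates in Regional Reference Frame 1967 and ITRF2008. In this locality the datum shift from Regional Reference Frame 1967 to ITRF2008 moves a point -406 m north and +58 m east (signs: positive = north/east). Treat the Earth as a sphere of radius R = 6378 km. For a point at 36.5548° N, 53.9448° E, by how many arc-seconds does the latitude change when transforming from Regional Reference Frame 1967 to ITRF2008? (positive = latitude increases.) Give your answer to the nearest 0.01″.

Δφ = -13.13″

On a sphere of radius R, 1 rad of latitude = R, so Δφ = ΔN / R = -406.0 / 6378000 = -6.3656e-05 rad = -13.130″.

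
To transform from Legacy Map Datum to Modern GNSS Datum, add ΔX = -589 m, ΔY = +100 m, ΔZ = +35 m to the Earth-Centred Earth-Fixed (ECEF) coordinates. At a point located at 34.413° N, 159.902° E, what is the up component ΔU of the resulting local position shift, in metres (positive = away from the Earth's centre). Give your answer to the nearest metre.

The local up (radial) axis is (cos φ cos λ, cos φ sin λ, sin φ), giving ΔU = 456.327 + 28.349 + 19.780 = 504.46 m.

ΔU = 504 m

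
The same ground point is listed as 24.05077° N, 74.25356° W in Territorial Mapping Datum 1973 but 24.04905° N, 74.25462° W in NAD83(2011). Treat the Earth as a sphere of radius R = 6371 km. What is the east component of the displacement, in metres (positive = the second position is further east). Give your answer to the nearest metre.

ΔE = -108 m

Δφ = 24.04905° − 24.05077° = -0.00172°; Δλ = -74.25462° − -74.25356° = -0.00106°.
1° along a meridian = πR/180 = 111195 m.
ΔN = Δφ × 111195 = -191.3 m; ΔE = Δλ × 111195 × cos(24.05077°) = -0.00106 × 111195 × 0.913185 = -107.6 m.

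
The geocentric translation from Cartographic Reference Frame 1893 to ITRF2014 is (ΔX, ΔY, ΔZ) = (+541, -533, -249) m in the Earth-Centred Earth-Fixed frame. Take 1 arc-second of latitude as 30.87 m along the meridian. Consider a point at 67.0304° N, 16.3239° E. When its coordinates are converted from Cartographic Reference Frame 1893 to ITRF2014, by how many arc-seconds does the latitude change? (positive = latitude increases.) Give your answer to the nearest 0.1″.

sin φ = 0.920712, cos φ = 0.390243, sin λ = 0.281067, cos λ = 0.959688.
North component: ΔN = −sin φ cos λ·ΔX − sin φ sin λ·ΔY + cos φ·ΔZ = −(0.920712)(0.959688)(541) − (0.920712)(0.281067)(-533) + (0.390243)(-249) = -437.27 m.
1° of latitude spans 3600 × 30.87 = 111132 m, so Δφ = -437.27 / 111132 × 3600 = -14.165″.

Δφ = -14.2″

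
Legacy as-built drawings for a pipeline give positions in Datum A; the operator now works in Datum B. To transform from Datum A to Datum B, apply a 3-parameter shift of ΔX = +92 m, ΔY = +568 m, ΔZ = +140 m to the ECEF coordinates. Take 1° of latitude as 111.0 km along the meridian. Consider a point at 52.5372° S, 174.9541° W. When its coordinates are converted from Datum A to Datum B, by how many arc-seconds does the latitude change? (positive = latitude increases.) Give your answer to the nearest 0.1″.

sin φ = -0.793748, cos φ = 0.608246, sin λ = -0.087954, cos λ = -0.996125.
North component: ΔN = −sin φ cos λ·ΔX − sin φ sin λ·ΔY + cos φ·ΔZ = −(-0.793748)(-0.996125)(92) − (-0.793748)(-0.087954)(568) + (0.608246)(140) = -27.24 m.
1° of latitude spans 111000 m, so Δφ = -27.24 / 111000 × 3600 = -0.884″.

Δφ = -0.9″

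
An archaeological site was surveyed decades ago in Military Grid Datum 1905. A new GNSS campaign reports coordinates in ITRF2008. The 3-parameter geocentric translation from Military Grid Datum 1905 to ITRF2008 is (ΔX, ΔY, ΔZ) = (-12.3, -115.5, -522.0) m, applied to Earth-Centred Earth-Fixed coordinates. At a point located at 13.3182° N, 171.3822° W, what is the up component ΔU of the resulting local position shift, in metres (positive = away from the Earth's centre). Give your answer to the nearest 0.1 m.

ΔU = -91.6 m

At φ = 13.3182°, λ = -171.3822°: sin φ = 0.230359, cos φ = 0.973106, sin λ = -0.149843, cos λ = -0.988710.
ΔU = cos φ cos λ·ΔX + cos φ sin λ·ΔY + sin φ·ΔZ = (0.973106)(-0.988710)(-12.3) + (0.973106)(-0.149843)(-115.5) + (0.230359)(-522.0) = -91.57 m.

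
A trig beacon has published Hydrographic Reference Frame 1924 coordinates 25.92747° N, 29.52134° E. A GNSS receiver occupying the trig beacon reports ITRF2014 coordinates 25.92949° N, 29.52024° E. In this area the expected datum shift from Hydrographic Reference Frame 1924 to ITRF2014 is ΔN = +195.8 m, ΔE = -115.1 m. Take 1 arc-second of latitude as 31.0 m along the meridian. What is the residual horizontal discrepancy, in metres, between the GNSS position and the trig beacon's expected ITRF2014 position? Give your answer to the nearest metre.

30 m

Observed coordinate differences: Δφ = +0.00202°, Δλ = -0.00110°.
Converting to metres (1° lat = 111600 m, cos φ = 0.899348): observed ΔN = 225.4 m, observed ΔE = -110.4 m.
Subtracting the expected shift leaves a residual of 225.4 − (195.8) = 29.6 m north and -110.4 − (-115.1) = 4.7 m east.
Residual distance = √(29.6² + 4.7²) = 30.0 m.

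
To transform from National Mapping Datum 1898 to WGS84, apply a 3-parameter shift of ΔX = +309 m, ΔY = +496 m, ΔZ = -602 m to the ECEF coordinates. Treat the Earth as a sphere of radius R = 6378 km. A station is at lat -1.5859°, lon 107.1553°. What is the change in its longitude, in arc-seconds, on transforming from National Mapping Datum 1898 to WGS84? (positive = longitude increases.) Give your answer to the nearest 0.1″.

Δλ = -14.3″

sin φ = -0.027676, cos φ = 0.999617, sin λ = 0.955509, cos λ = -0.294963.
East component: ΔE = −sin λ·ΔX + cos λ·ΔY = −(0.955509)(309) + (-0.294963)(496) = -441.55 m.
1° of latitude spans πR/180 = 111317 m; at latitude φ, 1° of longitude spans that × cos φ = 111274.5 m, so Δλ = -441.55 / 111274.5 × 3600 = -14.285″.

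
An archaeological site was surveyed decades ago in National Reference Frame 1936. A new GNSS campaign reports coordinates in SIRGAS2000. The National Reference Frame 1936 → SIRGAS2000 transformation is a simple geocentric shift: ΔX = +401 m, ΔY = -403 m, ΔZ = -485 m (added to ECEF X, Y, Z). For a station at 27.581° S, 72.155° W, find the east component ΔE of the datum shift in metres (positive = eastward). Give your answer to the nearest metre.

ΔE = 258 m

The local east axis at (φ, λ) is (−sin λ, cos λ, 0), so ΔE = −sin(-72.155°)·401 + cos(-72.155°)·(-403) = 258.21 m.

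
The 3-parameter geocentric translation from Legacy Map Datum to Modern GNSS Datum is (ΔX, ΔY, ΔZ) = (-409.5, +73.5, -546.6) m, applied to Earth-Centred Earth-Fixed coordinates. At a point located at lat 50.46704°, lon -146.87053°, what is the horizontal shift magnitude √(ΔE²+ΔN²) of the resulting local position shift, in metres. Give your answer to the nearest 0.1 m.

The local east axis at (φ, λ) is (−sin λ, cos λ, 0), so ΔE = −sin(-146.87053°)·(-409.5) + cos(-146.87053°)·73.5 = -285.36 m.
The local north axis is (−sin φ cos λ, −sin φ sin λ, cos φ), giving ΔN = -264.488 + 30.982 − 347.923 = -581.43 m.
Horizontal magnitude = √(ΔE² + ΔN²) = √((-285.36)² + (-581.43)²) = 647.68 m.

647.7 m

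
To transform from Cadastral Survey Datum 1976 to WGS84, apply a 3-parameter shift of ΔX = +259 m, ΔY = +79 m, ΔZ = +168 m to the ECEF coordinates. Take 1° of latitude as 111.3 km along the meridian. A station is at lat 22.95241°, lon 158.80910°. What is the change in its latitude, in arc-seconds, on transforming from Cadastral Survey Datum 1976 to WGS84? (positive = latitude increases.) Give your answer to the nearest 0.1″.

Δφ = 7.7″

sin φ = 0.389966, cos φ = 0.920829, sin λ = 0.361476, cos λ = -0.932381.
North component: ΔN = −sin φ cos λ·ΔX − sin φ sin λ·ΔY + cos φ·ΔZ = −(0.389966)(-0.932381)(259) − (0.389966)(0.361476)(79) + (0.920829)(168) = 237.73 m.
1° of latitude spans 111300 m, so Δφ = 237.73 / 111300 × 3600 = 7.690″.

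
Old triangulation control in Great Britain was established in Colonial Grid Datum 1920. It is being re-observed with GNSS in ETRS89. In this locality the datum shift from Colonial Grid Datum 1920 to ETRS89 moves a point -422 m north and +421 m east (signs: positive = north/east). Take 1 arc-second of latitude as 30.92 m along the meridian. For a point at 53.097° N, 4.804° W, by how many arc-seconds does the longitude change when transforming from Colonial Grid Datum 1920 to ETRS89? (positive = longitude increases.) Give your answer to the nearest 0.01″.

At latitude 53.097°, cos φ = 0.600462.
1″ of longitude at this latitude = 30.92 × cos φ = 18.5663 m, so Δλ = 421.0 / 18.5663 = 22.676″.

Δλ = 22.68″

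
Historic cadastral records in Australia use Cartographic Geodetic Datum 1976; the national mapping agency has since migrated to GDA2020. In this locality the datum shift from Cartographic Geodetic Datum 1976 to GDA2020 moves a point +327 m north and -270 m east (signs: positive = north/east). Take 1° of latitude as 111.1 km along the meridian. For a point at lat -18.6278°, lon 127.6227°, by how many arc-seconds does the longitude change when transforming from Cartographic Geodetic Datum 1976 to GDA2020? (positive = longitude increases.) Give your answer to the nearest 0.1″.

Δλ = -9.2″

At latitude -18.6278°, cos φ = 0.947614.
1° of longitude at this latitude = 111.1 × cos φ = 105.28 km, so Δλ = -270.0 / 105279.9 = -0.0025646° = -9.233″.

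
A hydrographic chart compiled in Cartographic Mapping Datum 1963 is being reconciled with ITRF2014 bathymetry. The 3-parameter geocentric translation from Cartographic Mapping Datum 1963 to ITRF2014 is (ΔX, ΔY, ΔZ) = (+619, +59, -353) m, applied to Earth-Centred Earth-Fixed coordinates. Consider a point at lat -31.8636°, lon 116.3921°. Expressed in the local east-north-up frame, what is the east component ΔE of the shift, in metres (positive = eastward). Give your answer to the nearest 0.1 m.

ΔE = -580.7 m

At φ = -31.8636°, λ = 116.3921°: sin φ = -0.527899, cos φ = 0.849307, sin λ = 0.895773, cos λ = -0.444512.
ΔE = −sin λ·ΔX + cos λ·ΔY = −(0.895773)·(619) + (-0.444512)·(59) = -580.71 m.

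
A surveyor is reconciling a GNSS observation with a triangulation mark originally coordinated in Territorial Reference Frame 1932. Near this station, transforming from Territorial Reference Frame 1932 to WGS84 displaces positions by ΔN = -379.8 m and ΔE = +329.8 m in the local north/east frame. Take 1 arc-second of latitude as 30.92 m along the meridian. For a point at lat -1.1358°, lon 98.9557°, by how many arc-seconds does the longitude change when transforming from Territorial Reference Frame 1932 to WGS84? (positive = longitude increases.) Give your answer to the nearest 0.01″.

At latitude -1.1358°, cos φ = 0.999804.
1″ of longitude at this latitude = 30.92 × cos φ = 30.9139 m, so Δλ = 329.8 / 30.9139 = 10.668″.

Δλ = 10.67″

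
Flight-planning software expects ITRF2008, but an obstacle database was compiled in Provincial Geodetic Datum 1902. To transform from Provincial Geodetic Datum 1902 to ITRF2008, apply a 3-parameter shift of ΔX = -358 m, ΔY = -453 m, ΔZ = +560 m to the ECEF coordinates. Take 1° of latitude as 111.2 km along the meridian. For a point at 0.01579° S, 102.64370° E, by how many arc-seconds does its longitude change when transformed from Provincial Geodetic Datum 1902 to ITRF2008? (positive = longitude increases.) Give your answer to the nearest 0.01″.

sin φ = -0.000276, cos φ = 1.000000, sin λ = 0.975750, cos λ = -0.218888.
East component: ΔE = −sin λ·ΔX + cos λ·ΔY = −(0.975750)(-358) + (-0.218888)(-453) = 448.47 m.
1° of latitude spans 111200 m; at latitude φ, 1° of longitude spans that × cos φ = 111200.0 m, so Δλ = 448.47 / 111200.0 × 3600 = 14.519″.

Δλ = 14.52″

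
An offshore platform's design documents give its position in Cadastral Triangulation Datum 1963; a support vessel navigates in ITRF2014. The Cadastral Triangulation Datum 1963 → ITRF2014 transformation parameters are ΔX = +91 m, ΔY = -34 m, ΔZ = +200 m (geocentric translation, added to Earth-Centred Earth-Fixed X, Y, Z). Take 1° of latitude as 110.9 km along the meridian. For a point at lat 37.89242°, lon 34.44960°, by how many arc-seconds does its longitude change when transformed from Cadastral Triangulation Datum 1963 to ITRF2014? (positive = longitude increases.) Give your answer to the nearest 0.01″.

Δλ = -3.27″

sin φ = 0.614181, cos φ = 0.789165, sin λ = 0.565681, cos λ = 0.824624.
East component: ΔE = −sin λ·ΔX + cos λ·ΔY = −(0.565681)(91) + (0.824624)(-34) = -79.51 m.
1° of latitude spans 110900 m; at latitude φ, 1° of longitude spans that × cos φ = 87518.4 m, so Δλ = -79.51 / 87518.4 × 3600 = -3.271″.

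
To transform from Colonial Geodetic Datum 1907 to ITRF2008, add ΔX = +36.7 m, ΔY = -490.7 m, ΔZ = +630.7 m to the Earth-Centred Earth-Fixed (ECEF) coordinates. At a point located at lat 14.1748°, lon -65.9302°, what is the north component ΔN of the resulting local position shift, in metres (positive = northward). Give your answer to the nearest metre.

The local north axis is (−sin φ cos λ, −sin φ sin λ, cos φ), giving ΔN = -3.665 − 109.715 + 611.497 = 498.12 m.

ΔN = 498 m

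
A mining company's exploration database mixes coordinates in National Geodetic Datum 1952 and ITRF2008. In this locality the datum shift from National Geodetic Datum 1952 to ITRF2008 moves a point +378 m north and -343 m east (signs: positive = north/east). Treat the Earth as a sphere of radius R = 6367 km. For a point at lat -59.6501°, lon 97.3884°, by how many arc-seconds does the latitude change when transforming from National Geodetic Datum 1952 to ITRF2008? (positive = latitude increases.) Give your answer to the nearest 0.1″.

Δφ = 12.2″

On a sphere of radius R, 1 rad of latitude = R, so Δφ = ΔN / R = 378.0 / 6367000 = 5.9369e-05 rad = 12.246″.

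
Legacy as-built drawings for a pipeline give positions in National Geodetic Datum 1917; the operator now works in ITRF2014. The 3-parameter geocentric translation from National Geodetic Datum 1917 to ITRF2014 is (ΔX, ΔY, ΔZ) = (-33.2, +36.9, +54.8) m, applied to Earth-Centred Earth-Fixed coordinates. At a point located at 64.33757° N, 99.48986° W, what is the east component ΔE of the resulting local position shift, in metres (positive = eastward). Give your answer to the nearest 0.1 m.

ΔE = -38.8 m

At φ = 64.33757°, λ = -99.48986°: sin φ = 0.901361, cos φ = 0.433068, sin λ = -0.986315, cos λ = -0.164873.
ΔE = −sin λ·ΔX + cos λ·ΔY = −(-0.986315)·(-33.2) + (-0.164873)·(36.9) = -38.83 m.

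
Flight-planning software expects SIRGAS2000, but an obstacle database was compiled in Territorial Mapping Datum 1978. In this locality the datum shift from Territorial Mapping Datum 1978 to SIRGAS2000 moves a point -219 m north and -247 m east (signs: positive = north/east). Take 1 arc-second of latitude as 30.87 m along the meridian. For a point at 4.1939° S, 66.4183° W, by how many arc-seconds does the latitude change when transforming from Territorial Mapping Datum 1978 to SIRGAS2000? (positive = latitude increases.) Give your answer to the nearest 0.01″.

1″ of latitude = 30.87 m, so Δφ = -219.0 / 30.87 = -7.094″.

Δφ = -7.09″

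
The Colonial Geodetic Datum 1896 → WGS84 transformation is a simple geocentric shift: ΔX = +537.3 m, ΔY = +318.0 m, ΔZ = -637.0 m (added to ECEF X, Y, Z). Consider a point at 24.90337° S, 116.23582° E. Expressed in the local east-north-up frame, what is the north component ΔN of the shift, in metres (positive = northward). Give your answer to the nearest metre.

At φ = -24.90337°, λ = 116.23582°: sin φ = -0.421089, cos φ = 0.907019, sin λ = 0.896982, cos λ = -0.442067.
ΔN = −sin φ cos λ·ΔX − sin φ sin λ·ΔY + cos φ·ΔZ = −(-0.421089)(-0.442067)(537.3) − (-0.421089)(0.896982)(318.0) + (0.907019)(-637.0) = -557.68 m.

ΔN = -558 m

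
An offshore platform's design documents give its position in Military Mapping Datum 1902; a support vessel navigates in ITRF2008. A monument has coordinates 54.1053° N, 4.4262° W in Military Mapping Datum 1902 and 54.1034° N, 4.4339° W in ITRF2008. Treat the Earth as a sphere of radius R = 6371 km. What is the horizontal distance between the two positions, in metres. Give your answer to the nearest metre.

545 m

Δφ = 54.1034° − 54.1053° = -0.0019°; Δλ = -4.4339° − -4.4262° = -0.0077°.
1° along a meridian = πR/180 = 111195 m.
ΔN = Δφ × 111195 = -211.3 m; ΔE = Δλ × 111195 × cos(54.1053°) = -0.0077 × 111195 × 0.586297 = -502.0 m.
Distance = √(ΔE² + ΔN²) = √((-502.0)² + (-211.3)²) = 544.6 m.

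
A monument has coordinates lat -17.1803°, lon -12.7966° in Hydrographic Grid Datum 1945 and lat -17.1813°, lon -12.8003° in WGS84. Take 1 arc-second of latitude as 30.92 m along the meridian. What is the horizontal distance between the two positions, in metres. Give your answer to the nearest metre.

Δφ = -17.1813° − -17.1803° = -0.0010°; Δλ = -12.8003° − -12.7966° = -0.0037°.
1° of latitude = 3600 × 30.92 = 111312 m.
ΔN = Δφ × 111312 = -111.3 m; ΔE = Δλ × 111312 × cos(-17.1803°) = -0.0037 × 111312 × 0.955380 = -393.5 m.
Distance = √(ΔE² + ΔN²) = √((-393.5)² + (-111.3)²) = 408.9 m.

409 m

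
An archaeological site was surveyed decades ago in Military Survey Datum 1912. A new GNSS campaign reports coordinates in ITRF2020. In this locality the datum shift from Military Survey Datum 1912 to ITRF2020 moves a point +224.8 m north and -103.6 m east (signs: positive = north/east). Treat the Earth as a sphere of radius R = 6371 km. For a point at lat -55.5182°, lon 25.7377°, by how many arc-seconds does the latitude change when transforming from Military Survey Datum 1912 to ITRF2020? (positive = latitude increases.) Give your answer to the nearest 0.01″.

On a sphere of radius R, 1 rad of latitude = R, so Δφ = ΔN / R = 224.8 / 6371000 = 3.5285e-05 rad = 7.278″.

Δφ = 7.28″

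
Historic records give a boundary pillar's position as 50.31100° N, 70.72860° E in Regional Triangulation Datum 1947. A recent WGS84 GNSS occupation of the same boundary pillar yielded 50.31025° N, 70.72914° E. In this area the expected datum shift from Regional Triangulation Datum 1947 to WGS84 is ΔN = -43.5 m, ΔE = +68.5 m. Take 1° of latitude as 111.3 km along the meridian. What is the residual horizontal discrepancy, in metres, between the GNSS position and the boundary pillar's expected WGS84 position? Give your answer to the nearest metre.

50 m

Observed coordinate differences: Δφ = -0.00075°, Δλ = +0.00054°.
Converting to metres (1° lat = 111300 m, cos φ = 0.638620): observed ΔN = -83.5 m, observed ΔE = 38.4 m.
Subtracting the expected shift leaves a residual of -83.5 − (-43.5) = -40.0 m north and 38.4 − (68.5) = -30.1 m east.
Residual distance = √((-40.0)² + (-30.1)²) = 50.1 m.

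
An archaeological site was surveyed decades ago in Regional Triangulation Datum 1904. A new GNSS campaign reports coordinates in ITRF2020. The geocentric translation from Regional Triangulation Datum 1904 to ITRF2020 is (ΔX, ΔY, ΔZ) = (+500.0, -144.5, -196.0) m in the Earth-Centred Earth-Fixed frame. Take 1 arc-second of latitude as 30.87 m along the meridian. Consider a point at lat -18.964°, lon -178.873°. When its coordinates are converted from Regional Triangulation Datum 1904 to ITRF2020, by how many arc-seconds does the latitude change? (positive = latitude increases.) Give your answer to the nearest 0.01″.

Δφ = -11.24″

sin φ = -0.324974, cos φ = 0.945723, sin λ = -0.019669, cos λ = -0.999807.
North component: ΔN = −sin φ cos λ·ΔX − sin φ sin λ·ΔY + cos φ·ΔZ = −(-0.324974)(-0.999807)(500.0) − (-0.324974)(-0.019669)(-144.5) + (0.945723)(-196.0) = -346.89 m.
1° of latitude spans 3600 × 30.87 = 111132 m, so Δφ = -346.89 / 111132 × 3600 = -11.237″.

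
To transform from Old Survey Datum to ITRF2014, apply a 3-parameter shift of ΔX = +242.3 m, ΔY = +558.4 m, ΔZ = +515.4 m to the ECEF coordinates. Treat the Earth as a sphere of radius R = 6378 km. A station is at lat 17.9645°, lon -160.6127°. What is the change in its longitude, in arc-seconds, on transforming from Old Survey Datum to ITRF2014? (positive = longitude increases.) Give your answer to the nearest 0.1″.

Δλ = -15.2″

sin φ = 0.308428, cos φ = 0.951248, sin λ = -0.331952, cos λ = -0.943296.
East component: ΔE = −sin λ·ΔX + cos λ·ΔY = −(-0.331952)(242.3) + (-0.943296)(558.4) = -446.30 m.
1° of latitude spans πR/180 = 111317 m; at latitude φ, 1° of longitude spans that × cos φ = 105890.1 m, so Δλ = -446.30 / 105890.1 × 3600 = -15.173″.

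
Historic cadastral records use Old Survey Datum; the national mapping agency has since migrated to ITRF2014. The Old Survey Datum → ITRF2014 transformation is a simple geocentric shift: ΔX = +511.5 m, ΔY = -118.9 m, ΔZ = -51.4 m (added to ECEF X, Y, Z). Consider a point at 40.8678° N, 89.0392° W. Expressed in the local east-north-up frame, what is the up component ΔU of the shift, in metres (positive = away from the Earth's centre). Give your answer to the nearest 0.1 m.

ΔU = 62.8 m

The local up (radial) axis is (cos φ cos λ, cos φ sin λ, sin φ), giving ΔU = 6.486 + 89.902 − 33.632 = 62.76 m.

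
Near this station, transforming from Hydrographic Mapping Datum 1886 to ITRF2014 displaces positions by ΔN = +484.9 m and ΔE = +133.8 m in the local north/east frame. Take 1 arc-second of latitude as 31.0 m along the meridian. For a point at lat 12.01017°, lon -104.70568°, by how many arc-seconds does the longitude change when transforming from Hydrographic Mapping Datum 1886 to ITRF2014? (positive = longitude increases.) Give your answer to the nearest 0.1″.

Δλ = 4.4″

At latitude 12.01017°, cos φ = 0.978111.
1″ of longitude at this latitude = 31.00 × cos φ = 30.3214 m, so Δλ = 133.8 / 30.3214 = 4.413″.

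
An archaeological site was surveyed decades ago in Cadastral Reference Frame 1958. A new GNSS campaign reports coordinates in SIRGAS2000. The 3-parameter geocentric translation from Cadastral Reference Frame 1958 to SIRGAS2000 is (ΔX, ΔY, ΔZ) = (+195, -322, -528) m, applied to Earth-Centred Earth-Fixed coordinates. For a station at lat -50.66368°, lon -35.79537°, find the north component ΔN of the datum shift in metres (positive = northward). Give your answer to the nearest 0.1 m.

The local north axis is (−sin φ cos λ, −sin φ sin λ, cos φ), giving ΔN = 122.332 + 145.666 − 334.684 = -66.69 m.

ΔN = -66.7 m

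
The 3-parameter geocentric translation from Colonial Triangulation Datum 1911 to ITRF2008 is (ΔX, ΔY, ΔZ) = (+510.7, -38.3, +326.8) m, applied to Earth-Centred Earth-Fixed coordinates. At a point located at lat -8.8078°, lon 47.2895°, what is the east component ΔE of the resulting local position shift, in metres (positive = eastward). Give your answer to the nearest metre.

ΔE = -401 m

The local east axis at (φ, λ) is (−sin λ, cos λ, 0), so ΔE = −sin(47.2895°)·510.7 + cos(47.2895°)·(-38.3) = -401.24 m.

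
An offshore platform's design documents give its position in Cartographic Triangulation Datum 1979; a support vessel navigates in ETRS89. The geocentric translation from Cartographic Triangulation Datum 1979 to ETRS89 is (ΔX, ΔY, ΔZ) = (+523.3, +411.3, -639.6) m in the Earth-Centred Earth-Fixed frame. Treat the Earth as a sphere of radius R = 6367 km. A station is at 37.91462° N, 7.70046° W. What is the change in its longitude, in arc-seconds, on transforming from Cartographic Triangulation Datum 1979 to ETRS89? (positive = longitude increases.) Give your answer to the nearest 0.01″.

sin φ = 0.614487, cos φ = 0.788927, sin λ = -0.133994, cos λ = 0.990982.
East component: ΔE = −sin λ·ΔX + cos λ·ΔY = −(-0.133994)(523.3) + (0.990982)(411.3) = 477.71 m.
1° of latitude spans πR/180 = 111125 m; at latitude φ, 1° of longitude spans that × cos φ = 87669.6 m, so Δλ = 477.71 / 87669.6 × 3600 = 19.616″.

Δλ = 19.62″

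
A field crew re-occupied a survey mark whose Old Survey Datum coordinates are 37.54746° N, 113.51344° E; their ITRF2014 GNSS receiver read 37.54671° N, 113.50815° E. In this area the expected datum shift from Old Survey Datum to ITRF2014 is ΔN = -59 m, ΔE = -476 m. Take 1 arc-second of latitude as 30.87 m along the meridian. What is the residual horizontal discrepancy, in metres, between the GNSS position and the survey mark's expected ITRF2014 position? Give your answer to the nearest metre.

Observed coordinate differences: Δφ = -0.00075°, Δλ = -0.00529°.
Converting to metres (1° lat = 111132 m, cos φ = 0.792849): observed ΔN = -83.3 m, observed ΔE = -466.1 m.
Subtracting the expected shift leaves a residual of -83.3 − (-59) = -24.3 m north and -466.1 − (-476) = 9.9 m east.
Residual distance = √((-24.3)² + 9.9²) = 26.3 m.

26 m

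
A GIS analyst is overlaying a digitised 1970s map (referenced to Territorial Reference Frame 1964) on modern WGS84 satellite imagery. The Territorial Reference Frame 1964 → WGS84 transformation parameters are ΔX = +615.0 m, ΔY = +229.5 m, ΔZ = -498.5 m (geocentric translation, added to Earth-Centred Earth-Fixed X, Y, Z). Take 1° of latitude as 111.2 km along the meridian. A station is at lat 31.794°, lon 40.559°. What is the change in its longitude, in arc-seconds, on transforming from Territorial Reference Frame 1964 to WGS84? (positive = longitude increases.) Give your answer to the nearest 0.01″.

sin φ = 0.526867, cos φ = 0.849948, sin λ = 0.650231, cos λ = 0.759737.
East component: ΔE = −sin λ·ΔX + cos λ·ΔY = −(0.650231)(615.0) + (0.759737)(229.5) = -225.53 m.
1° of latitude spans 111200 m; at latitude φ, 1° of longitude spans that × cos φ = 94514.2 m, so Δλ = -225.53 / 94514.2 × 3600 = -8.590″.

Δλ = -8.59″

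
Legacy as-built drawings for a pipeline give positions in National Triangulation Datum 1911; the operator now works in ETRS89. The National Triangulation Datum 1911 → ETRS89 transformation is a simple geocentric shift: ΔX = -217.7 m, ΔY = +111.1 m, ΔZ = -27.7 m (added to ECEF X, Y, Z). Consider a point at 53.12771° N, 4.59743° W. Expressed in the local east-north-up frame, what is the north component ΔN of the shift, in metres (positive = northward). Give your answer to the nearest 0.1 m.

At φ = 53.12771°, λ = -4.59743°: sin φ = 0.799975, cos φ = 0.600033, sin λ = -0.080154, cos λ = 0.996782.
ΔN = −sin φ cos λ·ΔX − sin φ sin λ·ΔY + cos φ·ΔZ = −(0.799975)(0.996782)(-217.7) − (0.799975)(-0.080154)(111.1) + (0.600033)(-27.7) = 164.10 m.

ΔN = 164.1 m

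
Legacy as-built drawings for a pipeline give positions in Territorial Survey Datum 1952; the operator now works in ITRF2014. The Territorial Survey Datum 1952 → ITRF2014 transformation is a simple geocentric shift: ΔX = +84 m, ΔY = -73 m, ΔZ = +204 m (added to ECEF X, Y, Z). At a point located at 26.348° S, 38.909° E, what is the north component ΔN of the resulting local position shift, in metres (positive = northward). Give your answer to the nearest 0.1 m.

ΔN = 191.5 m

At φ = -26.348°, λ = 38.909°: sin φ = -0.443822, cos φ = 0.896115, sin λ = 0.628085, cos λ = 0.778144.
ΔN = −sin φ cos λ·ΔX − sin φ sin λ·ΔY + cos φ·ΔZ = −(-0.443822)(0.778144)(84) − (-0.443822)(0.628085)(-73) + (0.896115)(204) = 191.47 m.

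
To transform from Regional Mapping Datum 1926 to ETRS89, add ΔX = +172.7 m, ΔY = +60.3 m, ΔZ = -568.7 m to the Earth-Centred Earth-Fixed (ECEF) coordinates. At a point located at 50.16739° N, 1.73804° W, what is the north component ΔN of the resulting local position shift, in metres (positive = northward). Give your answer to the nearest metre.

ΔN = -495 m

At φ = 50.16739°, λ = -1.73804°: sin φ = 0.767919, cos φ = 0.640547, sin λ = -0.030330, cos λ = 0.999540.
ΔN = −sin φ cos λ·ΔX − sin φ sin λ·ΔY + cos φ·ΔZ = −(0.767919)(0.999540)(172.7) − (0.767919)(-0.030330)(60.3) + (0.640547)(-568.7) = -495.43 m.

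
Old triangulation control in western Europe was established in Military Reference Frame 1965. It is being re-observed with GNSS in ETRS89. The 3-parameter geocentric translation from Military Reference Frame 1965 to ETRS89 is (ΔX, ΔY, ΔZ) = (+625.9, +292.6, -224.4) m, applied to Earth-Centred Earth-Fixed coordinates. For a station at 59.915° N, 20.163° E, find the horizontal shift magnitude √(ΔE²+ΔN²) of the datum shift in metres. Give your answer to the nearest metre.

At φ = 59.915°, λ = 20.163°: sin φ = 0.865283, cos φ = 0.501284, sin λ = 0.344692, cos λ = 0.938716.
ΔE = −sin λ·ΔX + cos λ·ΔY = −(0.344692)·(625.9) + (0.938716)·(292.6) = 58.93 m.
ΔN = −sin φ cos λ·ΔX − sin φ sin λ·ΔY + cos φ·ΔZ = −(0.865283)(0.938716)(625.9) − (0.865283)(0.344692)(292.6) + (0.501284)(-224.4) = -708.15 m.
Horizontal magnitude = √(ΔE² + ΔN²) = √(58.93² + (-708.15)²) = 710.60 m.

711 m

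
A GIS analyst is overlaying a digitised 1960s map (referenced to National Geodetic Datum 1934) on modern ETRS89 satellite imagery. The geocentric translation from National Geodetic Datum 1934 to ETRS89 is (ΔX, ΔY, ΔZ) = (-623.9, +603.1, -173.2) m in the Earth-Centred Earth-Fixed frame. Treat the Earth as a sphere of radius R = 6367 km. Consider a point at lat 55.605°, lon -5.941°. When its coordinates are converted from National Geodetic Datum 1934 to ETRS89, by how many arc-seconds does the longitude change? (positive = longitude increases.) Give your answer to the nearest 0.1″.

sin φ = 0.825163, cos φ = 0.564895, sin λ = -0.103504, cos λ = 0.994629.
East component: ΔE = −sin λ·ΔX + cos λ·ΔY = −(-0.103504)(-623.9) + (0.994629)(603.1) = 535.28 m.
1° of latitude spans πR/180 = 111125 m; at latitude φ, 1° of longitude spans that × cos φ = 62774.0 m, so Δλ = 535.28 / 62774.0 × 3600 = 30.698″.

Δλ = 30.7″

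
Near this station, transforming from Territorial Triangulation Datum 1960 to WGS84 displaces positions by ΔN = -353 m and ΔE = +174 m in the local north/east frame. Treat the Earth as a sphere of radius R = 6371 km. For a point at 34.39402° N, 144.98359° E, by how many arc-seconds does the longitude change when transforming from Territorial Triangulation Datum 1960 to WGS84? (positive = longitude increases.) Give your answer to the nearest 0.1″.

At latitude 34.39402°, cos φ = 0.825172.
One radian of longitude at latitude φ spans R cos φ, so Δλ = ΔE / (R cos φ) = 174.0 / (6371000 × 0.825172) = 3.3098e-05 rad = 6.827″.

Δλ = 6.8″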